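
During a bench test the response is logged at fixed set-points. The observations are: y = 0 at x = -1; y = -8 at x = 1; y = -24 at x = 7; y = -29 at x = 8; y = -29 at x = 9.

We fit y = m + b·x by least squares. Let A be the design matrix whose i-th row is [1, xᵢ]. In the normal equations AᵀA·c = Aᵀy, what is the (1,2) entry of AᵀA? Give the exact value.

Row 1 ↔ basis 1, column 2 ↔ basis x, so (AᵀA)_{1,2} = Σᵢ x = (1)·(-1) + (1)·(1) + (1)·(7) + (1)·(8) + (1)·(9) = 24.

24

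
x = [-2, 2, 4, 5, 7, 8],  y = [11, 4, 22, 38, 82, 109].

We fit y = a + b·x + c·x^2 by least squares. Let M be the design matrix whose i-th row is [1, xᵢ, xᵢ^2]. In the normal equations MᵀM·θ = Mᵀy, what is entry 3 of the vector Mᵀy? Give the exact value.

Entry 3 ↔ basis x^2, so (Mᵀy)_{3} = Σᵢ (x^2)·yᵢ = (4)·(11) + (4)·(4) + (16)·(22) + (25)·(38) + (49)·(82) + (64)·(109) = 12356.

12356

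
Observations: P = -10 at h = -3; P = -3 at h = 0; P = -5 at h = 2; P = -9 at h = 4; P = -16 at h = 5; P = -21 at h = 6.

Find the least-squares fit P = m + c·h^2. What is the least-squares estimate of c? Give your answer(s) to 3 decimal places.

c = -0.487

With design matrix A, AᵀA = [[6, 90]; [90, 2274]] and AᵀP = [-64, -1410]ᵀ.
det = 6·2274 − 90² = 5544.
m = ((-64)·2274 − 90·(-1410))/5544 = -1553/462; c = (6·(-1410) − 90·(-64))/5544 = -75/154.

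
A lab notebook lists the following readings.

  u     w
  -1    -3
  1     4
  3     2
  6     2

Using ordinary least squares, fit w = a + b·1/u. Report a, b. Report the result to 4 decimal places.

a = 0.8060, b = 3.5518

The normal equations are: 4·a + (1/2)·b = 5;  (1/2)·a + (77/36)·b = 8.
Eliminating b: (77/36)·(row 1) − (1/2)·(row 2) gives (299/36)·a = (77/36)·5 − (1/2)·8 = 241/36, so a = 241/299.
Then b = (8 − (1/2)·(241/299))/(77/36) = 1062/299.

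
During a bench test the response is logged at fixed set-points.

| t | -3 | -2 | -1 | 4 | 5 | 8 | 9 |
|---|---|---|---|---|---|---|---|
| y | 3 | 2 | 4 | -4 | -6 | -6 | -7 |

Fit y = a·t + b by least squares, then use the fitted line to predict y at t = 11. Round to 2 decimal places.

Compute the Gram sums: Σt·t = 200, Σt = 20, Σ1 = 7.
Moment sums: Σt·y = -174, Σy = -14.
Determinant 200·7 − 20² = 1000.
a = ((-174)·7 − 20·(-14))/1000 = -469/500; b = (200·(-14) − 20·(-174))/1000 = 17/25.
At t = 11: ŷ = (-469/500)·(11) + (17/25)·(1) = -4819/500.

ŷ = -9.64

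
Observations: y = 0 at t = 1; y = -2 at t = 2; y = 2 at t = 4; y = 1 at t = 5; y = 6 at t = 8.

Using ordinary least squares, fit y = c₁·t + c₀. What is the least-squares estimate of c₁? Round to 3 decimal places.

Entries of MᵀM: Σt·t = 110, Σt = 20, Σ1 = 5.
For Mᵀy: Σt·y = 57, Σy = 7.
So MᵀM·[c₁, c₀]ᵀ = Mᵀy: [[110, 20]; [20, 5]]·[c₁, c₀]ᵀ = [57, 7]ᵀ.
det = 110·5 − 20² = 150.
c₁ = (57·5 − 20·7)/150 = 29/30; c₀ = (110·7 − 20·57)/150 = -37/15.

c₁ = 0.967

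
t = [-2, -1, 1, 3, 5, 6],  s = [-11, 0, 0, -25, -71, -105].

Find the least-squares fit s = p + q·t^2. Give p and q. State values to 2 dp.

The normal system AᵀA·[p, q]ᵀ = Aᵀs is [[6, 76]; [76, 2020]]·[p, q]ᵀ = [-212, -5824]ᵀ.
Δ = 6·2020 − 76² = 6344.
p = ((-212)·2020 − 76·(-5824))/6344 = 1798/793; q = (6·(-5824) − 76·(-212))/6344 = -2354/793.

p = 2.27, q = -2.97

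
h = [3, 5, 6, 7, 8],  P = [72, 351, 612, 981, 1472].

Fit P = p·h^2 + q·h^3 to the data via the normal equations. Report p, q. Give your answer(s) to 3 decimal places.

From the data, Σh^2·h^2 = 8499, Σh^2·h^3 = 60719, Σh^3·h^3 = 442803.
Right-hand side: Σh^2·P = 173732, Σh^3·P = 1268158.
Normal equations: [[8499, 60719]; [60719, 442803]]·[p, q]ᵀ = [173732, 1268158]ᵀ.
Determinant 8499·442803 − 60719² = 76585736.
p = (173732·442803 − 60719·1268158)/76585736 = -36117403/38292868; q = (8499·1268158 − 60719·173732)/76585736 = 114620767/38292868.

p = -0.943, q = 2.993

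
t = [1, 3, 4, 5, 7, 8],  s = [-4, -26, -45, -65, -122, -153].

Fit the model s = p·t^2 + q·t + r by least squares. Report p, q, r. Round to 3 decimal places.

p = -1.981, q = -3.627, r = 1.900

The normal system XᵀX·[p, q, r]ᵀ = Xᵀs is [[7460, 1072, 164]; [1072, 164, 28]; [164, 28, 6]]·[p, q, r]ᵀ = [-18353, -2665, -415]ᵀ.
Inverting the 3×3 Gram matrix, [p, q, r]ᵀ = [-103/52, -943/260, 19/10]ᵀ.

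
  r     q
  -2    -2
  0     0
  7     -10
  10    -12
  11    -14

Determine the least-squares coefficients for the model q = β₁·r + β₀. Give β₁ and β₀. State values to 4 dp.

β₁ = -1.0259, β₀ = -2.2651

XᵀX·[β₁, β₀]ᵀ = Xᵀq reads: 274·β₁ + 26·β₀ = -340;  26·β₁ + 5·β₀ = -38.
(Σr·r = 274, Σr = 26, Σ1 = 5, Σr·q = -340, Σq = -38.)
det = 274·5 − 26² = 694.
β₁ = ((-340)·5 − 26·(-38))/694 = -356/347; β₀ = (274·(-38) − 26·(-340))/694 = -786/347.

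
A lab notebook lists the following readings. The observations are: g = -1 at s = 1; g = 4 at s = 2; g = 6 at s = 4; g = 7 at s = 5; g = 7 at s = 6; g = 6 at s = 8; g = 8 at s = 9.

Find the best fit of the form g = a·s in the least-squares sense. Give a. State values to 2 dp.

a = 1.00

Forming AᵀA = [[227]] and Aᵀg = [228]ᵀ gives AᵀA·[a]ᵀ = Aᵀg.
Hence a = 228 / 227 ≈ 1.00441.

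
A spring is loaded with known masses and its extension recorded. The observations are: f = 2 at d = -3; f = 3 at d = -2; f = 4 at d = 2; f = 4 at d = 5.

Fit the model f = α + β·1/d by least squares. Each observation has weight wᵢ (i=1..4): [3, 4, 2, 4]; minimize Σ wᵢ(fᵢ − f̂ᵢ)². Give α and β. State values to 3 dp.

From the data, Σwᵢ·1 = 13, Σwᵢ·1/d = -6/5, Σwᵢ·1/d·1/d = 299/150.
And Σwᵢ·f = 42, Σwᵢ·1/d·f = -4/5.
So MᵀWM·[α, β]ᵀ = MᵀWf: [[13, -6/5]; [-6/5, 299/150]]·[α, β]ᵀ = [42, -4/5]ᵀ.
Eliminating β: (299/150)·(row 1) − (-6/5)·(row 2) gives (3671/150)·α = (299/150)·42 − (-6/5)·(-4/5) = 2069/25, so α = 12414/3671.
Then β = ((-4/5) − (-6/5)·(12414/3671))/(299/150) = 6000/3671.

α = 3.382, β = 1.634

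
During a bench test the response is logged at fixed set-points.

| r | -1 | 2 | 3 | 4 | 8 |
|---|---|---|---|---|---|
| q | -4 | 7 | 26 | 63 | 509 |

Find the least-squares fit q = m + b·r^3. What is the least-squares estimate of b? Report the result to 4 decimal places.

Normal-equation sums: Σ1 = 5, Σr^3 = 610, Σr^3·r^3 = 267034.
For Mᵀq: Σq = 601, Σr^3·q = 265402.
Normal equations: [[5, 610]; [610, 267034]]·[m, b]ᵀ = [601, 265402]ᵀ.
Eliminating b: 267034·(row 1) − 610·(row 2) gives 963070·m = 267034·601 − 610·265402 = -1407786, so m = -703893/481535.
Then b = (265402 − 610·(-703893/481535))/267034 = 96040/96307.

b = 0.9972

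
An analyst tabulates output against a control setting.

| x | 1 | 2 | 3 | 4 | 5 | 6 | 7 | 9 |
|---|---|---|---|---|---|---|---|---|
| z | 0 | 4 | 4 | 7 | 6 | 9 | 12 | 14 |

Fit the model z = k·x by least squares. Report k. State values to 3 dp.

Entries of MᵀM: Σx·x = 221.
Right-hand side: Σx·z = 342.
Normal equations: [[221]]·[k]ᵀ = [342]ᵀ.
k = 342/221 = 1.54751.

k = 1.548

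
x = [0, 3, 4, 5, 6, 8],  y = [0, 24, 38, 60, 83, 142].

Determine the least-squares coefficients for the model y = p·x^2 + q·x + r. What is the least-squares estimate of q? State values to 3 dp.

Sums needed: Σx^2·x^2 = 6354, Σx^2·x = 944, Σx^2 = 150, Σx·x = 150, Σx = 26, Σ1 = 6.
Moment sums: Σx^2·y = 14400, Σx·y = 2158, Σy = 347.
AᵀA·[p, q, r]ᵀ = Aᵀy becomes [[6354, 944, 150]; [944, 150, 26]; [150, 26, 6]]·[p, q, r]ᵀ = [14400, 2158, 347]ᵀ.
Solving the 3×3 system (Gaussian elimination) gives p = 4577/2310, q = 1481/770, r = -83/2310.

q = 1.923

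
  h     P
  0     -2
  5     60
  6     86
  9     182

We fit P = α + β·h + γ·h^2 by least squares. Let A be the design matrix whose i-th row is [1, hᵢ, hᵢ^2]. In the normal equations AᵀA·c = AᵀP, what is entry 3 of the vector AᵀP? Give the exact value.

Entry 3 ↔ basis h^2, so (AᵀP)_{3} = Σᵢ (h^2)·Pᵢ = (0)·(-2) + (25)·(60) + (36)·(86) + (81)·(182) = 19338.

19338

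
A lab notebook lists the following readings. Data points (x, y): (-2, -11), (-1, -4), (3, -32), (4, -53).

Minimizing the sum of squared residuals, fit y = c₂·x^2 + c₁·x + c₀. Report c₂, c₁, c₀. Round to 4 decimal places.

c₂ = -2.8000, c₁ = -1.4000, c₀ = -2.6000

Forming MᵀM = [[354, 82, 30]; [82, 30, 4]; [30, 4, 4]] and Mᵀy = [-1184, -282, -100]ᵀ gives MᵀM·[c₂, c₁, c₀]ᵀ = Mᵀy.
Inverting the 3×3 Gram matrix, [c₂, c₁, c₀]ᵀ = [-14/5, -7/5, -13/5]ᵀ.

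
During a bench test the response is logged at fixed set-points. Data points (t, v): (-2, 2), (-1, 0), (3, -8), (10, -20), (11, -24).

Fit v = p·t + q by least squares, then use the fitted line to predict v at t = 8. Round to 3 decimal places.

v̂ = -17.300

With design matrix M, MᵀM = [[235, 21]; [21, 5]] and Mᵀv = [-492, -50]ᵀ.
Eliminating q: 5·(row 1) − 21·(row 2) gives 734·p = 5·(-492) − 21·(-50) = -1410, so p = -705/367.
Then q = ((-50) − 21·(-705/367))/5 = -709/367.
At t = 8: v̂ = (-705/367)·(8) + (-709/367)·(1) = -6349/367.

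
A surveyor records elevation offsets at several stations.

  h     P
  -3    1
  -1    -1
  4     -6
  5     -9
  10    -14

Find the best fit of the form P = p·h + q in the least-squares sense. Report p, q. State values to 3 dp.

p = -1.170, q = -2.291

Sums needed: Σh·h = 151, Σh = 15, Σ1 = 5.
And Σh·P = -211, ΣP = -29.
Eliminating q: 5·(row 1) − 15·(row 2) gives 530·p = 5·(-211) − 15·(-29) = -620, so p = -62/53.
Then q = ((-29) − 15·(-62/53))/5 = -607/265.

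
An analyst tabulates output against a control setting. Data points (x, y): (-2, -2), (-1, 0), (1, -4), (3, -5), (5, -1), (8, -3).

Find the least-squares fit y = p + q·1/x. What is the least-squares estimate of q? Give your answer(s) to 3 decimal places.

Normal-equation sums: Σ1 = 6, Σ1/x = 19/120, Σ1/x·1/x = 34801/14400.
For Mᵀy: Σy = -15, Σ1/x·y = -629/120.
Normal equations: [[6, 19/120]; [19/120, 34801/14400]]·[p, q]ᵀ = [-15, -629/120]ᵀ.
det = 6·(34801/14400) − (19/120)² = 41689/2880.
p = ((-15)·(34801/14400) − (19/120)·(-629/120))/(41689/2880) = -510064/208445; q = (6·(-629/120) − (19/120)·(-15))/(41689/2880) = -83736/41689.

q = -2.009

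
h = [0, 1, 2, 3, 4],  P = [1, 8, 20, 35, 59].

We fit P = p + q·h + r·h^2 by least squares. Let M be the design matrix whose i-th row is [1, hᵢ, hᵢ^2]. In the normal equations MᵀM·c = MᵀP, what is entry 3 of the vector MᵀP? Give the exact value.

Entry 3 ↔ basis h^2, so (MᵀP)_{3} = Σᵢ (h^2)·Pᵢ = (0)·(1) + (1)·(8) + (4)·(20) + (9)·(35) + (16)·(59) = 1347.

1347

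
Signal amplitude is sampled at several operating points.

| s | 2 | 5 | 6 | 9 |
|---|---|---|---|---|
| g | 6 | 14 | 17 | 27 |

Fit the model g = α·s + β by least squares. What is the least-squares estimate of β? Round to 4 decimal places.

Entries of MᵀM: Σs·s = 146, Σs = 22, Σ1 = 4.
Right-hand side: Σs·g = 427, Σg = 64.
So MᵀM·[α, β]ᵀ = Mᵀg: [[146, 22]; [22, 4]]·[α, β]ᵀ = [427, 64]ᵀ.
det = 146·4 − 22² = 100.
α = (427·4 − 22·64)/100 = 3; β = (146·64 − 22·427)/100 = -1/2.

β = -0.5000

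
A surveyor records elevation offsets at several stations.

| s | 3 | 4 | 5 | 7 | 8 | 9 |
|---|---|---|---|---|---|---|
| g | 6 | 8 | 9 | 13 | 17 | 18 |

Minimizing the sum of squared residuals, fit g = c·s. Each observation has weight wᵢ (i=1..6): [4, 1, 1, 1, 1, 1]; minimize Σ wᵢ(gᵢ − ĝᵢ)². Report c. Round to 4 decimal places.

With design matrix A, AᵀWA = [[271]] and AᵀWg = [538]ᵀ.
Hence c = 538 / 271 ≈ 1.98524.

c = 1.9852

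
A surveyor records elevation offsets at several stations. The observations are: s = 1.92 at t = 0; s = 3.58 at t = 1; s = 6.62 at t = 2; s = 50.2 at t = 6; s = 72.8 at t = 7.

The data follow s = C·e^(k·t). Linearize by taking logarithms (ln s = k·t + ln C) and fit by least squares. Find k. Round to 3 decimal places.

Taking logs, ln s = k·t + ln C, so regress ln s on t.
Σt = 16.0000, Σ(t)² = 90.0000, Σln s = 12.0215, Σt·ln s = 58.5657.
Equations: 90.0000·k + 16.0000·ln C = 58.5657;  16.0000·k + 5·ln C = 12.0215.
Slope k = (n·Σt·ln s − Σt·Σln s)/(n·Σ(t)² − (Σt)²) = (5·58.5657 − 16.0000·12.0215)/194.0000 = 0.51796; ln C = (Σln s − k·Σt)/n = 0.74683.

k = 0.518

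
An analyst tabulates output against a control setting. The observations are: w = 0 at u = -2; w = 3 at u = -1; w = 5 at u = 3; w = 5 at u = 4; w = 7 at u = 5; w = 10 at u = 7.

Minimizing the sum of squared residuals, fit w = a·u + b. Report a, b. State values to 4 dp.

a = 0.9293, b = 2.5217

The normal equations are: 104·a + 16·b = 137;  16·a + 6·b = 30.
(Σu·u = 104, Σu = 16, Σ1 = 6, Σu·w = 137, Σw = 30.)
Determinant 104·6 − 16² = 368.
a = (137·6 − 16·30)/368 = 171/184; b = (104·30 − 16·137)/368 = 58/23.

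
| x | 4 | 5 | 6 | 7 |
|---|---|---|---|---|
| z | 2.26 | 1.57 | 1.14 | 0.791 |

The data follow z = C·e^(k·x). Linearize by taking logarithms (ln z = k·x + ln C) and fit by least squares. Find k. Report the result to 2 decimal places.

Taking logs, ln z = k·x + ln C, so regress ln z on x.
Σx = 22.0000, Σ(x)² = 126.0000, Σln z = 1.1630, Σx·ln z = 4.6618.
Equations: 126.0000·k + 22.0000·ln C = 4.6618;  22.0000·k + 4·ln C = 1.1630.
Slope k = (n·Σx·ln z − Σx·Σln z)/(n·Σ(x)² − (Σx)²) = (4·4.6618 − 22.0000·1.1630)/20.0000 = -0.34695; ln C = (Σln z − k·Σx)/n = 2.19899.

k = -0.35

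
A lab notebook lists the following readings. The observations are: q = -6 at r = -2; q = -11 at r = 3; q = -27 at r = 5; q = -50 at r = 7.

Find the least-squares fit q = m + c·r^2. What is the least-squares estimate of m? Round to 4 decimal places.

m = -2.2316

Setting ∂/∂m … = 0 gives: 4·m + 87·c = -94;  87·m + 3123·c = -3248.
(Σ1 = 4, Σr^2 = 87, Σr^2·r^2 = 3123, Σq = -94, Σr^2·q = -3248.)
Determinant 4·3123 − 87² = 4923.
m = ((-94)·3123 − 87·(-3248))/4923 = -3662/1641; c = (4·(-3248) − 87·(-94))/4923 = -4814/4923.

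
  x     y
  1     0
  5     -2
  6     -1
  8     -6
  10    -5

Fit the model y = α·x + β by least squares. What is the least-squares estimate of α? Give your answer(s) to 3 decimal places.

From the data, Σx·x = 226, Σx = 30, Σ1 = 5.
Right-hand side: Σx·y = -114, Σy = -14.
Eliminating β: 5·(row 1) − 30·(row 2) gives 230·α = 5·(-114) − 30·(-14) = -150, so α = -15/23.
Then β = ((-14) − 30·(-15/23))/5 = 128/115.

α = -0.652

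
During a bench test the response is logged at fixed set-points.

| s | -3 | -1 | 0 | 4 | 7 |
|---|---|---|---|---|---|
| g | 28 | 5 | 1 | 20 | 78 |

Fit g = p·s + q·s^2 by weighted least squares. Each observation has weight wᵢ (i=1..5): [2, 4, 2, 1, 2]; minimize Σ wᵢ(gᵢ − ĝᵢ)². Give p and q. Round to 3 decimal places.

Compute the Gram sums: Σwᵢ·s·s = 136, Σwᵢ·s·s^2 = 692, Σwᵢ·s^2·s^2 = 5224.
For XᵀWg: Σwᵢ·s·g = 984, Σwᵢ·s^2·g = 8488.
XᵀWX·[p, q]ᵀ = XᵀWg becomes [[136, 692]; [692, 5224]]·[p, q]ᵀ = [984, 8488]ᵀ.
Determinant 136·5224 − 692² = 231600.
p = (984·5224 − 692·8488)/231600 = -9166/2895; q = (136·8488 − 692·984)/231600 = 5918/2895.

p = -3.166, q = 2.044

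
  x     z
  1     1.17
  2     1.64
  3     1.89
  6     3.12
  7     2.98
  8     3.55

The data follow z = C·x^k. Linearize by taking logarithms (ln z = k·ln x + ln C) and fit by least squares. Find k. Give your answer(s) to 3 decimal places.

k = 0.528

Let Y = ln z. Fitting Y = k·ln x + ln C by least squares:
Σln x = 7.6089, Σ(ln x)² = 13.0084, Σln z = 4.7850, Σln x·ln z = 7.8403.
Equations: 13.0084·k + 7.6089·ln C = 7.8403;  7.6089·k + 6·ln C = 4.7850.
Solving (det = 20.1558): k = 0.52757, ln C = 0.12847.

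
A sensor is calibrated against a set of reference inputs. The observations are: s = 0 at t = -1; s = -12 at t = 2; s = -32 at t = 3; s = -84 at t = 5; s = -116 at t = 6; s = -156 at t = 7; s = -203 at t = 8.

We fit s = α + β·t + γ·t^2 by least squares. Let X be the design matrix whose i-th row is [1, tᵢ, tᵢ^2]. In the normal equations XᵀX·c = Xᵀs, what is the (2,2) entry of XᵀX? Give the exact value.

188

Row 2 ↔ basis t, column 2 ↔ basis t, so (XᵀX)_{2,2} = Σᵢ (t)·(t) = (-1)·(-1) + (2)·(2) + (3)·(3) + (5)·(5) + (6)·(6) + (7)·(7) + (8)·(8) = 188.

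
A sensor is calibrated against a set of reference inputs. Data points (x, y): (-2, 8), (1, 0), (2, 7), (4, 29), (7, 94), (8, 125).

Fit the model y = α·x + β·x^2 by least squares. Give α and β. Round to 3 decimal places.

MᵀM·[α, β]ᵀ = Mᵀy reads: 138·α + 920·β = 1772;  920·α + 6786·β = 13130.
Eliminating β: 6786·(row 1) − 920·(row 2) gives 90068·α = 6786·1772 − 920·13130 = -54808, so α = -13702/22517.
Then β = (13130 − 920·(-13702/22517))/6786 = 1975/979.

α = -0.609, β = 2.017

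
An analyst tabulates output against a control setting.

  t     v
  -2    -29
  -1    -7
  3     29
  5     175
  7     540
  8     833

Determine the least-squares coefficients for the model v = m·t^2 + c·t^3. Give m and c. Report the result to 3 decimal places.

m = -2.985, c = 2.000

With design matrix A, AᵀA = [[7220, 52910]; [52910, 396212]] and Aᵀv = [84285, 634613]ᵀ.
Δ = 7220·396212 − 52910² = 61182540.
m = (84285·396212 − 52910·634613)/61182540 = -18264541/6118254; c = (7220·634613 − 52910·84285)/61182540 = 12238651/6118254.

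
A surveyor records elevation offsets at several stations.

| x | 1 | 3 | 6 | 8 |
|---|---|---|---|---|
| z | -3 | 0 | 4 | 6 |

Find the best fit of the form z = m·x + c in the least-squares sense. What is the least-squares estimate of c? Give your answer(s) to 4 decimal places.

c = -4.0690

With design matrix A, AᵀA = [[110, 18]; [18, 4]] and Aᵀz = [69, 7]ᵀ.
Determinant 110·4 − 18² = 116.
m = (69·4 − 18·7)/116 = 75/58; c = (110·7 − 18·69)/116 = -118/29.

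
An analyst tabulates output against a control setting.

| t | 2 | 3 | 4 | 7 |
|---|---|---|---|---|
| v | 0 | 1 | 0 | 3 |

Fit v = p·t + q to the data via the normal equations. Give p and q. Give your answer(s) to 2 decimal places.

Compute the Gram sums: Σt·t = 78, Σt = 16, Σ1 = 4.
Moment sums: Σt·v = 24, Σv = 4.
Determinant 78·4 − 16² = 56.
p = (24·4 − 16·4)/56 = 4/7; q = (78·4 − 16·24)/56 = -9/7.

p = 0.57, q = -1.29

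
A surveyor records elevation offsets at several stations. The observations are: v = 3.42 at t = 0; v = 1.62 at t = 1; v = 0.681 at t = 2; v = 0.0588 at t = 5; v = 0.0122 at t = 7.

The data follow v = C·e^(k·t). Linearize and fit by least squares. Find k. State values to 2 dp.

Let Y = ln v. Fitting Y = k·t + ln C by least squares:
XᵀX = [[79.0000, 15.0000]; [15.0000, 5]], rhs = [-45.2983, -5.9121]ᵀ  (here Σt = 15.0000, Σ(t)² = 79.0000, Σln v = -5.9121, Σt·ln v = -45.2983).
Solving (det = 170.0000): k = -0.81065, ln C = 1.24954.

k = -0.81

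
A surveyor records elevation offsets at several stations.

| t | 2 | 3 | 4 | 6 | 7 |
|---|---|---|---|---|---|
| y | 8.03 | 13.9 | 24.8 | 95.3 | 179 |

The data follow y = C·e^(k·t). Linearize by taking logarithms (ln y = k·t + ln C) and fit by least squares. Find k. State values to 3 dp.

Linearized form: ln y = k·t + ln C. From the 5 transformed points,
Σt = 22.0000, Σ(t)² = 114.0000, Σln y = 17.6703, Σt·ln y = 88.5593.
Equations: 114.0000·k + 22.0000·ln C = 88.5593;  22.0000·k + 5·ln C = 17.6703.
Slope k = (n·Σt·ln y − Σt·Σln y)/(n·Σ(t)² − (Σt)²) = (5·88.5593 − 22.0000·17.6703)/86.0000 = 0.62848; ln C = (Σln y − k·Σt)/n = 0.76876.

k = 0.628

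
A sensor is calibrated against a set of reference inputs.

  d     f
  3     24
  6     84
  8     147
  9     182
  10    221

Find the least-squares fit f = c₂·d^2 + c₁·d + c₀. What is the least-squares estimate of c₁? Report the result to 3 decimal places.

Entries of XᵀX: Σd^2·d^2 = 22034, Σd^2·d = 2484, Σd^2 = 290, Σd·d = 290, Σd = 36, Σ1 = 5.
Moment sums: Σd^2·f = 49490, Σd·f = 5600, Σf = 658.
Row-reducing yields c₂ = 833/429, c₁ = 434/143, c₀ = -112/39.

c₁ = 3.035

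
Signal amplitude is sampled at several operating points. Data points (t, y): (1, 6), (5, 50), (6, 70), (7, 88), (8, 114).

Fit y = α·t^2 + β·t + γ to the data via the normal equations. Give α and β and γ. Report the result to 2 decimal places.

From the data, Σt^2·t^2 = 8419, Σt^2·t = 1197, Σt^2 = 175, Σt·t = 175, Σt = 27, Σ1 = 5.
Right-hand side: Σt^2·y = 15384, Σt·y = 2204, Σy = 328.
Row-reducing yields α = 6164/4351, β = 11294/4351, γ = 8698/4351.

α = 1.42, β = 2.60, γ = 2.00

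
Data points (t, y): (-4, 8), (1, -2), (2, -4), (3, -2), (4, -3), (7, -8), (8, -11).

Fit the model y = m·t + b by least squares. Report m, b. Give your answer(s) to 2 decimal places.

m = -1.44, b = 1.17

MᵀM·[m, b]ᵀ = Mᵀy reads: 159·m + 21·b = -204;  21·m + 7·b = -22.
(Σt·t = 159, Σt = 21, Σ1 = 7, Σt·y = -204, Σy = -22.)
Determinant 159·7 − 21² = 672.
m = ((-204)·7 − 21·(-22))/672 = -23/16; b = (159·(-22) − 21·(-204))/672 = 131/112.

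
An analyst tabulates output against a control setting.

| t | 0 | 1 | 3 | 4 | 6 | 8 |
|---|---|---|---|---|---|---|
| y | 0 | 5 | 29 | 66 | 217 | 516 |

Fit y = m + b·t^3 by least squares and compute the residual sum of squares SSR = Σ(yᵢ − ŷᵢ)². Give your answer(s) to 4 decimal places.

The normal system XᵀX·[m, b]ᵀ = Xᵀy is [[6, 820]; [820, 313626]]·[m, b]ᵀ = [833, 316076]ᵀ.
det = 6·313626 − 820² = 1209356.
m = (833·313626 − 820·316076)/1209356 = 1034069/604678; b = (6·316076 − 820·833)/1209356 = 303349/302339.
Residuals: -1034069/604678, 1382623/604678, 120747/604678, 46007/604678, -865711/604678, 350403/604678; SSR = 6399901/604678.

SSR = 10.5840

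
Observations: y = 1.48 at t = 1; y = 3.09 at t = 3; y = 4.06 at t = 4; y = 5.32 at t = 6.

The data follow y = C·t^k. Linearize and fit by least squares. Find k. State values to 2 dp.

k = 0.72

Taking logs, ln y = k·ln t + ln C, so regress ln y on ln t.
Σln t = 4.2767, Σ(ln t)² = 6.3392, Σln y = 4.5929, Σln t·ln y = 6.1768.
Equations: 6.3392·k + 4.2767·ln C = 6.1768;  4.2767·k + 4·ln C = 4.5929.
Slope k = (n·Σln t·ln y − Σln t·Σln y)/(n·Σ(ln t)² − (Σln t)²) = (4·6.1768 − 4.2767·4.5929)/7.0668 = 0.71671; ln C = (Σln y − k·Σln t)/n = 0.38193.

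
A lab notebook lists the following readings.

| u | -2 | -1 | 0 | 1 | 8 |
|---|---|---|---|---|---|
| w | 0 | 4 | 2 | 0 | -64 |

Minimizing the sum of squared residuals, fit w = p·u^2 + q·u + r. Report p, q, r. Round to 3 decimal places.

p = -0.906, q = -1.049, r = 2.343

Normal-equation sums: Σu^2·u^2 = 4114, Σu^2·u = 504, Σu^2 = 70, Σu·u = 70, Σu = 6, Σ1 = 5.
And Σu^2·w = -4092, Σu·w = -516, Σw = -58.
So MᵀM·[p, q, r]ᵀ = Mᵀw: [[4114, 504, 70]; [504, 70, 6]; [70, 6, 5]]·[p, q, r]ᵀ = [-4092, -516, -58]ᵀ.
Solving the 3×3 system (Gaussian elimination) gives p = -23120/25519, q = -26772/25519, r = 59786/25519.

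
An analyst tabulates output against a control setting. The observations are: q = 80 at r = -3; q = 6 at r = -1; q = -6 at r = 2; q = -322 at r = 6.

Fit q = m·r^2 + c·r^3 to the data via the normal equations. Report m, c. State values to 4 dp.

MᵀM·[m, c]ᵀ = Mᵀq reads: 1394·m + 7564·c = -10890;  7564·m + 47450·c = -71766.
(Σr^2·r^2 = 1394, Σr^2·r^3 = 7564, Σr^3·r^3 = 47450, Σr^2·q = -10890, Σr^3·q = -71766.)
Δ = 1394·47450 − 7564² = 8931204.
m = ((-10890)·47450 − 7564·(-71766))/8931204 = 725209/248089; c = (1394·(-71766) − 7564·(-10890))/8931204 = -490829/248089.

m = 2.9232, c = -1.9784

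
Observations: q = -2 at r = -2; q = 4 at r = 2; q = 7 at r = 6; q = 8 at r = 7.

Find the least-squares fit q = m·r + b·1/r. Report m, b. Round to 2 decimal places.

From the data, Σr·r = 93, Σr·1/r = 4, Σ1/r·1/r = 967/1764.
Right-hand side: Σr·q = 110, Σ1/r·q = 223/42.
Determinant 93·(967/1764) − 4² = 20569/588.
m = (110·(967/1764) − 4·(223/42))/(20569/588) = 68906/61707; b = (93·(223/42) − 4·110)/(20569/588) = 31626/20569.

m = 1.12, b = 1.54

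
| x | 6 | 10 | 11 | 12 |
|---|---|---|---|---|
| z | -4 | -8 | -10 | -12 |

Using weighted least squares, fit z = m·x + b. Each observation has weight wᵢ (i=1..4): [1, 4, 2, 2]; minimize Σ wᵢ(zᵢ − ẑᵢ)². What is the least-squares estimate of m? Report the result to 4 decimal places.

m = -1.3391

Forming MᵀWM = [[966, 92]; [92, 9]] and MᵀWz = [-852, -80]ᵀ gives MᵀWM·[m, b]ᵀ = MᵀWz.
det = 966·9 − 92² = 230.
m = ((-852)·9 − 92·(-80))/230 = -154/115; b = (966·(-80) − 92·(-852))/230 = 24/5.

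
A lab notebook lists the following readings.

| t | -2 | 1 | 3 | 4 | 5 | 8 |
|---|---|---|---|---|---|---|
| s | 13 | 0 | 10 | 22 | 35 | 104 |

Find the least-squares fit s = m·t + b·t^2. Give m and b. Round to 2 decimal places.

From the data, Σt·t = 119, Σt·t^2 = 721, Σt^2·t^2 = 5075.
Moment sums: Σt·s = 1099, Σt^2·s = 8025.
Eliminating b: 5075·(row 1) − 721·(row 2) gives 84084·m = 5075·1099 − 721·8025 = -208600, so m = -7450/3003.
Then b = (8025 − 721·(-7450/3003))/5075 = 5807/3003.

m = -2.48, b = 1.93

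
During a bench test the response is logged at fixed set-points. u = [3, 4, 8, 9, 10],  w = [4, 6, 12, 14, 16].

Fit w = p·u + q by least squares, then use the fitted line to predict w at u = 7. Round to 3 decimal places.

ŵ = 10.732

Sums needed: Σu·u = 270, Σu = 34, Σ1 = 5.
And Σu·w = 418, Σw = 52.
Eliminating q: 5·(row 1) − 34·(row 2) gives 194·p = 5·418 − 34·52 = 322, so p = 161/97.
Then q = (52 − 34·(161/97))/5 = -86/97.
At u = 7: ŵ = (161/97)·(7) + (-86/97)·(1) = 1041/97.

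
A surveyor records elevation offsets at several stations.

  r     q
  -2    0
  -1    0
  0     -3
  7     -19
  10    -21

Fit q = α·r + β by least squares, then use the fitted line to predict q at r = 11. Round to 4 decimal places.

q̂ = -24.5000

With design matrix A, AᵀA = [[154, 14]; [14, 5]] and Aᵀq = [-343, -43]ᵀ.
Determinant 154·5 − 14² = 574.
α = ((-343)·5 − 14·(-43))/574 = -159/82; β = (154·(-43) − 14·(-343))/574 = -130/41.
At r = 11: q̂ = (-159/82)·(11) + (-130/41)·(1) = -49/2.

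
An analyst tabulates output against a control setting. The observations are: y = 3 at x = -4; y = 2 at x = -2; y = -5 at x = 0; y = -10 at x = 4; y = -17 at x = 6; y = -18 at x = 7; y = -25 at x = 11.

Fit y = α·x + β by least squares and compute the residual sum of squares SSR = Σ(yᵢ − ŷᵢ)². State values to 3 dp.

Normal-equation sums: Σx·x = 242, Σx = 22, Σ1 = 7.
For Aᵀy: Σx·y = -559, Σy = -70.
AᵀA·[α, β]ᵀ = Aᵀy becomes [[242, 22]; [22, 7]]·[α, β]ᵀ = [-559, -70]ᵀ.
Eliminating β: 7·(row 1) − 22·(row 2) gives 1210·α = 7·(-559) − 22·(-70) = -2373, so α = -2373/1210.
Then β = ((-70) − 22·(-2373/1210))/7 = -211/55.
Residuals: -122/121, 1158/605, -64/55, 1017/605, -169/121, -527/1210, 9/22; SSR = 13513/1210.

SSR = 11.168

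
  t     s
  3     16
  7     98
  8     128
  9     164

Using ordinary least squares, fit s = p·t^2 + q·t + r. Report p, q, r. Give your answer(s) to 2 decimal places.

From the data, Σt^2·t^2 = 13139, Σt^2·t = 1611, Σt^2 = 203, Σt·t = 203, Σt = 27, Σ1 = 4.
Right-hand side: Σt^2·s = 26422, Σt·s = 3234, Σs = 406.
Solving the 3×3 system (Gaussian elimination) gives p = 173/82, q = -57/82, r = -36/41.

p = 2.11, q = -0.70, r = -0.88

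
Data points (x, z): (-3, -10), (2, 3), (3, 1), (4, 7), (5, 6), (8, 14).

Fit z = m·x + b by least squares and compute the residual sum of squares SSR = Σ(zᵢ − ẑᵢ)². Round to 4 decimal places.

SSR = 13.6658

Compute the Gram sums: Σx·x = 127, Σx = 19, Σ1 = 6.
For Aᵀz: Σx·z = 209, Σz = 21.
Normal equations: [[127, 19]; [19, 6]]·[m, b]ᵀ = [209, 21]ᵀ.
Eliminating b: 6·(row 1) − 19·(row 2) gives 401·m = 6·209 − 19·21 = 855, so m = 855/401.
Then b = (21 − 19·(855/401))/6 = -1304/401.
Residuals: -141/401, 797/401, -860/401, 691/401, -565/401, 78/401; SSR = 5480/401.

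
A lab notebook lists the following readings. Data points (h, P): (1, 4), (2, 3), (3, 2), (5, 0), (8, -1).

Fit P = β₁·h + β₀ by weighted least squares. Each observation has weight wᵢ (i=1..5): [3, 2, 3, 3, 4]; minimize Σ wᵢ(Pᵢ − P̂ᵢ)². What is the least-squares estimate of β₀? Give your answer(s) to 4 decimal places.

β₀ = 4.3103

MᵀWM·[β₁, β₀]ᵀ = MᵀWP reads: 369·β₁ + 63·β₀ = 10;  63·β₁ + 15·β₀ = 20.
(Σwᵢ·h·h = 369, Σwᵢ·h = 63, Σwᵢ·1 = 15, Σwᵢ·h·P = 10, Σwᵢ·P = 20.)
Δ = 369·15 − 63² = 1566.
β₁ = (10·15 − 63·20)/1566 = -185/261; β₀ = (369·20 − 63·10)/1566 = 125/29.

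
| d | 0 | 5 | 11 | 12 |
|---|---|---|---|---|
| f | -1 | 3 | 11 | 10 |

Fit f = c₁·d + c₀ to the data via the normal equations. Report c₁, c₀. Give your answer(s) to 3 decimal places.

c₁ = 1.011, c₀ = -1.324

Normal-equation sums: Σd·d = 290, Σd = 28, Σ1 = 4.
Moment sums: Σd·f = 256, Σf = 23.
Normal equations: [[290, 28]; [28, 4]]·[c₁, c₀]ᵀ = [256, 23]ᵀ.
det = 290·4 − 28² = 376.
c₁ = (256·4 − 28·23)/376 = 95/94; c₀ = (290·23 − 28·256)/376 = -249/188.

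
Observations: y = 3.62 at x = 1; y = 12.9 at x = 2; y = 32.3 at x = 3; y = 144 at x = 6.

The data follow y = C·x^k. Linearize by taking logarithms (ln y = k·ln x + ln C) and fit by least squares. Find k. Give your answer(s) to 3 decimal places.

k = 2.066

Let Y = ln y. Fitting Y = k·ln x + ln C by least squares:
Σln x = 3.5835, Σ(ln x)² = 4.8978, Σln y = 12.2886, Σln x·ln y = 14.4950.
Equations: 4.8978·k + 3.5835·ln C = 14.4950;  3.5835·k + 4·ln C = 12.2886.
Solving (det = 6.7496): k = 2.06584, ln C = 1.22140.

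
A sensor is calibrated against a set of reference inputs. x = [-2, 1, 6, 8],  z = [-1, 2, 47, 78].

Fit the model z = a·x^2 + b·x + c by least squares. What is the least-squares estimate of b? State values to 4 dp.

b = 2.0780

With design matrix M, MᵀM = [[5409, 721, 105]; [721, 105, 13]; [105, 13, 4]] and Mᵀz = [6682, 910, 126]ᵀ.
Inverting the 3×3 Gram matrix, [a, b, c]ᵀ = [4337/4450, 9247/4450, -1862/2225]ᵀ.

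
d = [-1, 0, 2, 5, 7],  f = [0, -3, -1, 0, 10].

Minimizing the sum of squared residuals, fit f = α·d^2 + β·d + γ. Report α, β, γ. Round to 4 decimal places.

With design matrix X, XᵀX = [[3043, 475, 79]; [475, 79, 13]; [79, 13, 5]] and Xᵀf = [486, 68, 6]ᵀ.
Solving the 3×3 system (Gaussian elimination) gives α = 4444/10551, β = -14275/10551, γ = -6813/3517.

α = 0.4212, β = -1.3530, γ = -1.9372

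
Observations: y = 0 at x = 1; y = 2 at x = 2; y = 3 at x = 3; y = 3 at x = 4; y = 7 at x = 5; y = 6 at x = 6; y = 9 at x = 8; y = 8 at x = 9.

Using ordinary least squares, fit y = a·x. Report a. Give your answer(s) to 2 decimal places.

Sums needed: Σx·x = 236.
For Aᵀy: Σx·y = 240.
Normal equations: [[236]]·[a]ᵀ = [240]ᵀ.
Hence a = 240 / 236 ≈ 1.01695.

a = 1.02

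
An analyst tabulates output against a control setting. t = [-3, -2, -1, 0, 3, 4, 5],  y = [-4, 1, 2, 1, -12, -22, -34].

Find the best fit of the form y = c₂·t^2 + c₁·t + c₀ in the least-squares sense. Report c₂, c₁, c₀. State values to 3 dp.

c₂ = -1.121, c₁ = -1.485, c₀ = 1.811

Entries of AᵀA: Σt^2·t^2 = 1060, Σt^2·t = 180, Σt^2 = 64, Σt·t = 64, Σt = 6, Σ1 = 7.
And Σt^2·y = -1340, Σt·y = -286, Σy = -68.
Row-reducing yields c₂ = -4019/3584, c₁ = -5321/3584, c₀ = 3245/1792.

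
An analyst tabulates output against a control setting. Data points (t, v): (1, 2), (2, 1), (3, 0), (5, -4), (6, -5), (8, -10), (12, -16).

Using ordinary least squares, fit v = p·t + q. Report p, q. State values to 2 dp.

p = -1.70, q = 4.43

MᵀM·[p, q]ᵀ = Mᵀv reads: 283·p + 37·q = -318;  37·p + 7·q = -32.
Eliminating q: 7·(row 1) − 37·(row 2) gives 612·p = 7·(-318) − 37·(-32) = -1042, so p = -521/306.
Then q = ((-32) − 37·(-521/306))/7 = 1355/306.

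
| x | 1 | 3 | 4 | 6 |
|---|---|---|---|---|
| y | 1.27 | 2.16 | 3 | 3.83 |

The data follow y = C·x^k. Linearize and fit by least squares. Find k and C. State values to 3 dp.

Let Y = ln y. Fitting Y = k·ln x + ln C by least squares:
XᵀX = [[6.3392, 4.2767]; [4.2767, 4]], rhs = [4.7751, 3.4506]ᵀ  (here Σln x = 4.2767, Σ(ln x)² = 6.3392, Σln y = 3.4506, Σln x·ln y = 4.7751).
Slope k = (n·Σln x·ln y − Σln x·Σln y)/(n·Σ(ln x)² − (Σln x)²) = (4·4.7751 − 4.2767·3.4506)/7.0668 = 0.61464; ln C = (Σln y − k·Σln x)/n = 0.20550, so C = exp(0.20550) = 1.22814.

k = 0.615, C = 1.228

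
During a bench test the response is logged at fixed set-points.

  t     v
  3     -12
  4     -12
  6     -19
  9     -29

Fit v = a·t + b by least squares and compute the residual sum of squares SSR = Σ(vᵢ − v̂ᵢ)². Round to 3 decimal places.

SSR = 5.000

Normal-equation sums: Σt·t = 142, Σt = 22, Σ1 = 4.
Right-hand side: Σt·v = -459, Σv = -72.
So AᵀA·[a, b]ᵀ = Aᵀv: [[142, 22]; [22, 4]]·[a, b]ᵀ = [-459, -72]ᵀ.
Δ = 142·4 − 22² = 84.
a = ((-459)·4 − 22·(-72))/84 = -3; b = (142·(-72) − 22·(-459))/84 = -3/2.
Residuals: -3/2, 3/2, 1/2, -1/2; SSR = 5.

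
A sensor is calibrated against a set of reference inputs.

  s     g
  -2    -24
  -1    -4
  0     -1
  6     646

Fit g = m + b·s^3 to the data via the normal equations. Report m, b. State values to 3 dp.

m = -0.678, b = 2.994

The normal equations are: 4·m + 207·b = 617;  207·m + 46721·b = 139732.
Δ = 4·46721 − 207² = 144035.
m = (617·46721 − 207·139732)/144035 = -97667/144035; b = (4·139732 − 207·617)/144035 = 431209/144035.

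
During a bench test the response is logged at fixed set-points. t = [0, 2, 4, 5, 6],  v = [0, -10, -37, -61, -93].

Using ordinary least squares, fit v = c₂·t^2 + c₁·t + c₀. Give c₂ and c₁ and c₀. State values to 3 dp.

Compute the Gram sums: Σt^2·t^2 = 2193, Σt^2·t = 413, Σt^2 = 81, Σt·t = 81, Σt = 17, Σ1 = 5.
Right-hand side: Σt^2·v = -5505, Σt·v = -1031, Σv = -201.
So AᵀA·[c₂, c₁, c₀]ᵀ = Aᵀv: [[2193, 413, 81]; [413, 81, 17]; [81, 17, 5]]·[c₂, c₁, c₀]ᵀ = [-5505, -1031, -201]ᵀ.
Inverting the 3×3 Gram matrix, [c₂, c₁, c₀]ᵀ = [-1357/469, 2043/938, -687/938]ᵀ.

c₂ = -2.893, c₁ = 2.178, c₀ = -0.732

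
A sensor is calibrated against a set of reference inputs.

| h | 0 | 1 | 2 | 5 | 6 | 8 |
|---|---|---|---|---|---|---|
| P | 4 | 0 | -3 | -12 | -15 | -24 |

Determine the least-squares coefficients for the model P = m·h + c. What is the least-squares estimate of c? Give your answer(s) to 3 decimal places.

Normal-equation sums: Σh·h = 130, Σh = 22, Σ1 = 6.
Right-hand side: Σh·P = -348, ΣP = -50.
AᵀA·[m, c]ᵀ = AᵀP becomes [[130, 22]; [22, 6]]·[m, c]ᵀ = [-348, -50]ᵀ.
Determinant 130·6 − 22² = 296.
m = ((-348)·6 − 22·(-50))/296 = -247/74; c = (130·(-50) − 22·(-348))/296 = 289/74.

c = 3.905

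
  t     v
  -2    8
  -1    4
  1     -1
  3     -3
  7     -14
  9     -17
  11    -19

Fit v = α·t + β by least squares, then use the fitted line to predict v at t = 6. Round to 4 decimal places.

v̂ = -10.1818

Setting ∂/∂α … = 0 gives: 266·α + 28·β = -490;  28·α + 7·β = -42.
Eliminating β: 7·(row 1) − 28·(row 2) gives 1078·α = 7·(-490) − 28·(-42) = -2254, so α = -23/11.
Then β = ((-42) − 28·(-23/11))/7 = 26/11.
At t = 6: v̂ = (-23/11)·(6) + (26/11)·(1) = -112/11.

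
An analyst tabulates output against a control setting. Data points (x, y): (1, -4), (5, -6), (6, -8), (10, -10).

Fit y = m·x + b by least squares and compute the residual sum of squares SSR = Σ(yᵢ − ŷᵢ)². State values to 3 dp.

Forming MᵀM = [[162, 22]; [22, 4]] and Mᵀy = [-182, -28]ᵀ gives MᵀM·[m, b]ᵀ = Mᵀy.
Eliminating b: 4·(row 1) − 22·(row 2) gives 164·m = 4·(-182) − 22·(-28) = -112, so m = -28/41.
Then b = ((-28) − 22·(-28/41))/4 = -133/41.
Residuals: -3/41, 27/41, -27/41, 3/41; SSR = 36/41.

SSR = 0.878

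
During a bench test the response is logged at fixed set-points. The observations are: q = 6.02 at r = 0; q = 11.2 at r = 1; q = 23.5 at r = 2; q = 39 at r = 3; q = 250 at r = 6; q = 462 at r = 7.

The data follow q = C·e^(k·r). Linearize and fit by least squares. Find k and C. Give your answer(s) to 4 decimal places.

Taking logs, ln q = k·r + ln C, so regress ln q on r.
Σr = 19.0000, Σ(r)² = 99.0000, Σln q = 22.6886, Σr·ln q = 95.7983.
Equations: 99.0000·k + 19.0000·ln C = 95.7983;  19.0000·k + 6·ln C = 22.6886.
Δ = 99.0000·6 − (19.0000)² = 233.0000; k = (95.7983·6 − 19.0000·22.6886)/233.0000 = 0.61677, ln C = (99.0000·22.6886 − 19.0000·95.7983)/233.0000 = 1.82834, so C = exp(1.82834) = 6.22352.

k = 0.6168, C = 6.2235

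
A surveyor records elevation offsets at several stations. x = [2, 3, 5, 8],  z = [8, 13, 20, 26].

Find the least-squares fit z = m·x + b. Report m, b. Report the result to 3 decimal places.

m = 2.929, b = 3.571

AᵀA·[m, b]ᵀ = Aᵀz reads: 102·m + 18·b = 363;  18·m + 4·b = 67.
Eliminating b: 4·(row 1) − 18·(row 2) gives 84·m = 4·363 − 18·67 = 246, so m = 41/14.
Then b = (67 − 18·(41/14))/4 = 25/7.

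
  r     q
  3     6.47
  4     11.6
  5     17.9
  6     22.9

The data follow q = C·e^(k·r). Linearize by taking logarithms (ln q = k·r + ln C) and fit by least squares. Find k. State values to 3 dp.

Linearized form: ln q = k·r + ln C. From the 4 transformed points,
AᵀA = [[86.0000, 18.0000]; [18.0000, 4]], rhs = [48.6164, 10.3341]ᵀ  (here Σr = 18.0000, Σ(r)² = 86.0000, Σln q = 10.3341, Σr·ln q = 48.6164).
Solving (det = 20.0000): k = 0.42257, ln C = 0.68197.

k = 0.423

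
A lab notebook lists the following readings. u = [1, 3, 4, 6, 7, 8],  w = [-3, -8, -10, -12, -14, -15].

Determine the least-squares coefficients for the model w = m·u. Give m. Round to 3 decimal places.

Compute the Gram sums: Σu·u = 175.
Moment sums: Σu·w = -357.
Hence m = -357 / 175 ≈ -2.04.

m = -2.040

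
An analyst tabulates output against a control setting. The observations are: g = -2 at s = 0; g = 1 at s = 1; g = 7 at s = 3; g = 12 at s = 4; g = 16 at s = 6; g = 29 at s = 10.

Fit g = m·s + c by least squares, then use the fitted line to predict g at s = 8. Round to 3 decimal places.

ĝ = 22.864

The normal equations are: 162·m + 24·c = 456;  24·m + 6·c = 63.
(Σs·s = 162, Σs = 24, Σ1 = 6, Σs·g = 456, Σg = 63.)
Eliminating c: 6·(row 1) − 24·(row 2) gives 396·m = 6·456 − 24·63 = 1224, so m = 34/11.
Then c = (63 − 24·(34/11))/6 = -41/22.
At s = 8: ĝ = (34/11)·(8) + (-41/22)·(1) = 503/22.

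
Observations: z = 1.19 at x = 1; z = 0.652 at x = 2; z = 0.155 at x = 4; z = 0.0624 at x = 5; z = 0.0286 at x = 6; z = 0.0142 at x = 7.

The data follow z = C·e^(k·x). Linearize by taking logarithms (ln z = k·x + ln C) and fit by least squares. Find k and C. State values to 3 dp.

k = -0.753, C = 2.771

Taking logs, ln z = k·x + ln C, so regress ln z on x.
Σx = 25.0000, Σ(x)² = 131.0000, Σln z = -12.7011, Σx·ln z = -73.1174.
Normal system: [[131.0000, 25.0000]; [25.0000, 6]]·[k, ln C]ᵀ = [-73.1174, -12.7011]ᵀ.
Δ = 131.0000·6 − (25.0000)² = 161.0000; k = (-73.1174·6 − 25.0000·-12.7011)/161.0000 = -0.75265, ln C = (131.0000·-12.7011 − 25.0000·-73.1174)/161.0000 = 1.01917, so C = exp(1.01917) = 2.77089.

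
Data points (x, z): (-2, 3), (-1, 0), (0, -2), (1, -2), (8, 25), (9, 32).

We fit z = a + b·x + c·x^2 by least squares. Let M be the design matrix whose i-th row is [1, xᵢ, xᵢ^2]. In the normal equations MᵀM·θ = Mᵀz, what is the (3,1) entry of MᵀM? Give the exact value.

151

Row 3 ↔ basis x^2, column 1 ↔ basis 1, so (MᵀM)_{3,1} = Σᵢ x^2 = (4)·(1) + (1)·(1) + (0)·(1) + (1)·(1) + (64)·(1) + (81)·(1) = 151.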